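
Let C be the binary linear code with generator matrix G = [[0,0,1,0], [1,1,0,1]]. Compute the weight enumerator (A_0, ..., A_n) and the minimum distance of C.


Weight distribution: A_0 = 1, A_1 = 1, A_3 = 1, A_4 = 1. Minimum distance d = 1.

Enumerate all 2^2 = 4 messages m ∈ F_2^2.
For each, compute codeword c = mG in F_2^4, then tally its weight.
  m = 00 → c = 0000, weight = 0.
  m = 10 → c = 0010, weight = 1.
  m = 01 → c = 1101, weight = 3.
  m = 11 → c = 1111, weight = 4.
Tally weights:
  weight 0: 1 codewords.
  weight 1: 1 codewords.
  weight 3: 1 codewords.
  weight 4: 1 codewords.
Minimum distance d = smallest w > 0 with A_w > 0 = 1.
Sanity: Σ A_w = 4 = 2^2 = 4 ✓.


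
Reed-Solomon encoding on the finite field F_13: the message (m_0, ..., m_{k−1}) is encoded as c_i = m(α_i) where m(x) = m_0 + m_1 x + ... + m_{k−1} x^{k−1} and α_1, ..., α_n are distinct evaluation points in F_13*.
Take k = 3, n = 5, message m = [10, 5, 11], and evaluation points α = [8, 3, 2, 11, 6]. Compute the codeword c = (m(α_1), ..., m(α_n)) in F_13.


c = [0, 7, 12, 5, 7]

Message polynomial: m(x) = 10 + 5·x + 11·x^2 (mod 13).
For each evaluation point α_i, compute m(α_i) mod 13:
  α_1 = 8: Horner steps 11 → 2 → 0, so m(8) = 0.
  α_2 = 3: Horner steps 11 → 12 → 7, so m(3) = 7.
  α_3 = 2: Horner steps 11 → 1 → 12, so m(2) = 12.
  α_4 = 11: Horner steps 11 → 9 → 5, so m(11) = 5.
  α_5 = 6: Horner steps 11 → 6 → 7, so m(6) = 7.
Codeword c = [0, 7, 12, 5, 7] ∈ F_13^5.


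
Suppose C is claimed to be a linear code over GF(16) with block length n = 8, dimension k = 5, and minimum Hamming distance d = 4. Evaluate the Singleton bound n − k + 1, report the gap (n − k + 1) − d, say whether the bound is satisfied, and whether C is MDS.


Singleton RHS = n − k + 1 = 4, slack = 0, bound satisfied, MDS.

Singleton bound: d ≤ n − k + 1.
Here n = 8, k = 5, so n − k + 1 = 4.
Given d = 4, check d ≤ 4: YES.
Slack = (n − k + 1) − d = 0.
The code is MDS (slack = 0).
Description: the claimed parameters are [8, 5, 4]_16; such a code would be MDS (meets Singleton bound).


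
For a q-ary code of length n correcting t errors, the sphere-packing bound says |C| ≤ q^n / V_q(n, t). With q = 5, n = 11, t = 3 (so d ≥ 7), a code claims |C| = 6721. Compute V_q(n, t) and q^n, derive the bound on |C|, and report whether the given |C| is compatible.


V_q(n, t) = 11485, q^n = 48828125, Hamming bound = 4251, |C| = 6721 > bound (violated).

Step 1: Compute V_q(n, t) = Σ_{j=0}^3 C(n, j) (q−1)^j.
  j = 0: C(11,0)·(4)^0 = 1·1 = 1.
  j = 1: C(11,1)·(4)^1 = 11·4 = 44.
  j = 2: C(11,2)·(4)^2 = 55·16 = 880.
  j = 3: C(11,3)·(4)^3 = 165·64 = 10560.
  V_q(n, t) = 1 + 44 + 880 + 10560 = 11485.
Step 2: q^n = 5^11 = 48828125.
Step 3: Hamming bound ⌊q^n / V_q(n,t)⌋ = ⌊48828125/11485⌋ = 4251.
Step 4: Compare |C| = 6721 to 4251: violated.
The claimed |C| lies above the Hamming bound, so no 5-ary code of length 11 with d ≥ 7 can have 6721 codewords.


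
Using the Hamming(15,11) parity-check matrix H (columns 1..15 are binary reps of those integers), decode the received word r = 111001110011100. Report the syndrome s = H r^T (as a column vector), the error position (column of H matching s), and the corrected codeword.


s = (0, 0, 1, 1)^T, error position = 3, corrected codeword c = 110001110011100

Compute s = H r^T mod 2 one row at a time:
  s_1 = 1 + 0 + 0 + 1 + 1 + 1 + 0 + 0 = 4 ≡ 0 (mod 2).
  s_2 = 0 + 0 + 1 + 1 + 1 + 1 + 0 + 0 = 4 ≡ 0 (mod 2).
  s_3 = 1 + 1 + 1 + 1 + 0 + 1 + 0 + 0 = 5 ≡ 1 (mod 2).
  s_4 = 1 + 1 + 0 + 1 + 0 + 1 + 1 + 0 = 5 ≡ 1 (mod 2).
s = (0, 0, 1, 1)^T — this equals column 3 of H (binary 0011), so error is at position 3.
Correct: flip bit 3 of r = 111001110011100 to get c = 110001110011100.


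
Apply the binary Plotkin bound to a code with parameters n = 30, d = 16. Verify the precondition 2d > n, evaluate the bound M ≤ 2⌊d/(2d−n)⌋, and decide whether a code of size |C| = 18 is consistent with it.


Plotkin bound M ≤ 16; given |C| = 18 > bound (violated).

Check applicability: 2d = 32, n = 30.
2d − n = 2 > 0, so Plotkin applies.
Compute d/(2d−n) = 16/2 ≈ 8.0000.
⌊d/(2d−n)⌋ = 8.
Plotkin bound: M ≤ 2·8 = 16.
Given |C| = 18, check: VIOLATED.
This |C| is above the Plotkin bound, so no binary code with n = 30, d = 16 and 18 codewords exists.


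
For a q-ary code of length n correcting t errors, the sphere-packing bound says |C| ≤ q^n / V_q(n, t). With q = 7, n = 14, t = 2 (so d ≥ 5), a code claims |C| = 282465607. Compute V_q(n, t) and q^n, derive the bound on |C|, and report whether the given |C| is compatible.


V_q(n, t) = 3361, q^n = 678223072849, Hamming bound = 201792047, |C| = 282465607 > bound (violated).

Step 1: Compute V_q(n, t) = Σ_{j=0}^2 C(n, j) (q−1)^j.
  j = 0: C(14,0)·(6)^0 = 1·1 = 1.
  j = 1: C(14,1)·(6)^1 = 14·6 = 84.
  j = 2: C(14,2)·(6)^2 = 91·36 = 3276.
  V_q(n, t) = 1 + 84 + 3276 = 3361.
Step 2: q^n = 7^14 = 678223072849.
Step 3: Hamming bound ⌊q^n / V_q(n,t)⌋ = ⌊678223072849/3361⌋ = 201792047.
Step 4: Compare |C| = 282465607 to 201792047: violated.
The claimed |C| lies above the Hamming bound, so no 7-ary code of length 14 with d ≥ 5 can have 282465607 codewords.


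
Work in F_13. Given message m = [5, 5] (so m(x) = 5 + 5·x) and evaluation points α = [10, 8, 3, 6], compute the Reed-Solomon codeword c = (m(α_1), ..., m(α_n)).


c = [3, 6, 7, 9]

Message polynomial: m(x) = 5 + 5·x (mod 13).
For each evaluation point α_i, compute m(α_i) mod 13:
  α_1 = 10: Horner steps 5 → 3, so m(10) = 3.
  α_2 = 8: Horner steps 5 → 6, so m(8) = 6.
  α_3 = 3: Horner steps 5 → 7, so m(3) = 7.
  α_4 = 6: Horner steps 5 → 9, so m(6) = 9.
Codeword c = [3, 6, 7, 9] ∈ F_13^4.


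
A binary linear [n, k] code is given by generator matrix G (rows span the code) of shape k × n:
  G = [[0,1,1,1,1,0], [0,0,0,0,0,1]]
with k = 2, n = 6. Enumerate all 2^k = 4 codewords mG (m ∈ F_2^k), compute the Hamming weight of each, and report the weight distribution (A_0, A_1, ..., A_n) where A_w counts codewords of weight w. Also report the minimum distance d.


Weight distribution: A_0 = 1, A_1 = 1, A_4 = 1, A_5 = 1. Minimum distance d = 1.

Enumerate all 2^2 = 4 messages m ∈ F_2^2.
For each, compute codeword c = mG in F_2^6, then tally its weight.
  m = 00 → c = 000000, weight = 0.
  m = 10 → c = 011110, weight = 4.
  m = 01 → c = 000001, weight = 1.
  m = 11 → c = 011111, weight = 5.
Tally weights:
  weight 0: 1 codewords.
  weight 1: 1 codewords.
  weight 4: 1 codewords.
  weight 5: 1 codewords.
Minimum distance d = smallest w > 0 with A_w > 0 = 1.
Sanity: Σ A_w = 4 = 2^2 = 4 ✓.


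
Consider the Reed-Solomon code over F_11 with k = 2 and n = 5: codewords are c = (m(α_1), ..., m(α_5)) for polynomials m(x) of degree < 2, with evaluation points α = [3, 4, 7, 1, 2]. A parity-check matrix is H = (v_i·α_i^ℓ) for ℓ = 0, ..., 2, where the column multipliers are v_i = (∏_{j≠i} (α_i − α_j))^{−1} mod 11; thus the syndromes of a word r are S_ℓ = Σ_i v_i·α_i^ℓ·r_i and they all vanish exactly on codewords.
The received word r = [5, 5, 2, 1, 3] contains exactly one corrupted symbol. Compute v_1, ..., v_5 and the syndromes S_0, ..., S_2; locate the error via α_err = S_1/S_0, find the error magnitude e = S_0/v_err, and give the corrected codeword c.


S = (5, 9, 3), error at position 2, error magnitude e = 9, c = [5, 7, 2, 1, 3].

Step 1: column multipliers v_i = (∏_{j≠i}(α_i − α_j))^{−1} mod 11.
  i = 1 (α = 3): (3−4)(3−7)(3−1)(3−2) = (−1)·(−4)·2·1 = 8 ≡ 8, so v_1 = 8^{−1} = 7 (mod 11).
  i = 2 (α = 4): (4−3)(4−7)(4−1)(4−2) = 1·(−3)·3·2 = −18 ≡ 4, so v_2 = 4^{−1} = 3 (mod 11).
  i = 3 (α = 7): (7−3)(7−4)(7−1)(7−2) = 4·3·6·5 = 360 ≡ 8, so v_3 = 8^{−1} = 7 (mod 11).
  i = 4 (α = 1): (1−3)(1−4)(1−7)(1−2) = (−2)·(−3)·(−6)·(−1) = 36 ≡ 3, so v_4 = 3^{−1} = 4 (mod 11).
  i = 5 (α = 2): (2−3)(2−4)(2−7)(2−1) = (−1)·(−2)·(−5)·1 = −10 ≡ 1, so v_5 = 1^{−1} = 1 (mod 11).
  v = [7, 3, 7, 4, 1].
Step 2: syndromes of r = [5, 5, 2, 1, 3] (all sums mod 11).
  S_0 = Σ v_i r_i = 7·5 + 3·5 + 7·2 + 4·1 + 1·3 = 71 ≡ 5.
  S_1 = Σ v_i α_i r_i = 7·3·5 + 3·4·5 + 7·7·2 + 4·1·1 + 1·2·3 = 273 ≡ 9.
  α_i^2 mod 11 = [9, 5, 5, 1, 4].
  S_2 = Σ v_i α_i^2 r_i = 7·9·5 + 3·5·5 + 7·5·2 + 4·1·1 + 1·4·3 = 476 ≡ 3.
  S = (5, 9, 3) ≠ 0, so r is not a codeword (an error is present).
Step 3: locate the error. For a single error e at position i, S_ℓ = v_i·e·α_i^ℓ, so α_err = S_1/S_0.
  S_0^{−1} = 5^{−1} = 9 (mod 11), so α_err = 9·9 = 81 ≡ 4 = α_2. Error position i = 2.
  Consistency check: S_2/S_1 = 3·5 = 15 ≡ 4 = α_err ✓ (single-error assumption holds).
Step 4: error magnitude e = S_0/v_2 = S_0·∏_{j≠2}(α_2 − α_j) = 5·4 = 20 ≡ 9 (mod 11).
Step 5: correct position 2: c_2 = r_2 − e = 5 − 9 ≡ 7 (mod 11). Hence c = [5, 7, 2, 1, 3].
  Check: interpolating c through the α_i gives m(x) = 10 + 2·x (degree < 2) with m(α_i) = c_i for every i, so c is indeed a codeword.


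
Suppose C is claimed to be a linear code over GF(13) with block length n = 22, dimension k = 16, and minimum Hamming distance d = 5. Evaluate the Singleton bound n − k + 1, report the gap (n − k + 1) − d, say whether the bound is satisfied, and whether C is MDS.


Singleton RHS = n − k + 1 = 7, slack = 2, bound satisfied, not MDS.

Singleton bound: d ≤ n − k + 1.
Here n = 22, k = 16, so n − k + 1 = 7.
Given d = 5, check d ≤ 7: YES.
Slack = (n − k + 1) − d = 2.
The code is NOT MDS (slack = 2 > 0).
Description: the claimed parameters are [22, 16, 5]_13; such a code would be non-MDS.


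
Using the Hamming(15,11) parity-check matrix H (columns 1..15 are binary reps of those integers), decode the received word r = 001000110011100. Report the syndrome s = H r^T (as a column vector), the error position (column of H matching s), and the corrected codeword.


s = (0, 1, 1, 0)^T, error position = 6, corrected codeword c = 001001110011100

Compute s = H r^T mod 2 one row at a time:
  s_1 = 1 + 0 + 0 + 1 + 1 + 1 + 0 + 0 = 4 ≡ 0 (mod 2).
  s_2 = 0 + 0 + 0 + 1 + 1 + 1 + 0 + 0 = 3 ≡ 1 (mod 2).
  s_3 = 0 + 1 + 0 + 1 + 0 + 1 + 0 + 0 = 3 ≡ 1 (mod 2).
  s_4 = 0 + 1 + 0 + 1 + 0 + 1 + 1 + 0 = 4 ≡ 0 (mod 2).
s = (0, 1, 1, 0)^T — this equals column 6 of H (binary 0110), so error is at position 6.
Correct: flip bit 6 of r = 001000110011100 to get c = 001001110011100.


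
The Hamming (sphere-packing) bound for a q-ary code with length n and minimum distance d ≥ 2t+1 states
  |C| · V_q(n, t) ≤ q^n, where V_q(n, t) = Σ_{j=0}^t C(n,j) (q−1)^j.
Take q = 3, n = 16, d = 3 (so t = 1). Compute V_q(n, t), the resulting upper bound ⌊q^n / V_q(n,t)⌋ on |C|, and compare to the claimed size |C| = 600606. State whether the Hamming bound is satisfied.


V_q(n, t) = 33, q^n = 43046721, Hamming bound = 1304446, |C| = 600606 ≤ bound (satisfied).

Step 1: Compute V_q(n, t) = Σ_{j=0}^1 C(n, j) (q−1)^j.
  j = 0: C(16,0)·(2)^0 = 1·1 = 1.
  j = 1: C(16,1)·(2)^1 = 16·2 = 32.
  V_q(n, t) = 1 + 32 = 33.
Step 2: q^n = 3^16 = 43046721.
Step 3: Hamming bound ⌊q^n / V_q(n,t)⌋ = ⌊43046721/33⌋ = 1304446.
Step 4: Compare |C| = 600606 to 1304446: satisfied.
The claimed |C| lies below the Hamming bound.


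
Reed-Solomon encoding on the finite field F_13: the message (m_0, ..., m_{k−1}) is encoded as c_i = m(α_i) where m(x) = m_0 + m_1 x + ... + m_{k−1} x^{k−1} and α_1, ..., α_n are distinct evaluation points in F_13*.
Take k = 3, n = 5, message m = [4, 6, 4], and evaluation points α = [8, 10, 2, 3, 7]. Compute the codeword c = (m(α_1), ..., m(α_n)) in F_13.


c = [9, 9, 6, 6, 8]

Message polynomial: m(x) = 4 + 6·x + 4·x^2 (mod 13).
For each evaluation point α_i, compute m(α_i) mod 13:
  α_1 = 8: Horner steps 4 → 12 → 9, so m(8) = 9.
  α_2 = 10: Horner steps 4 → 7 → 9, so m(10) = 9.
  α_3 = 2: Horner steps 4 → 1 → 6, so m(2) = 6.
  α_4 = 3: Horner steps 4 → 5 → 6, so m(3) = 6.
  α_5 = 7: Horner steps 4 → 8 → 8, so m(7) = 8.
Codeword c = [9, 9, 6, 6, 8] ∈ F_13^5.


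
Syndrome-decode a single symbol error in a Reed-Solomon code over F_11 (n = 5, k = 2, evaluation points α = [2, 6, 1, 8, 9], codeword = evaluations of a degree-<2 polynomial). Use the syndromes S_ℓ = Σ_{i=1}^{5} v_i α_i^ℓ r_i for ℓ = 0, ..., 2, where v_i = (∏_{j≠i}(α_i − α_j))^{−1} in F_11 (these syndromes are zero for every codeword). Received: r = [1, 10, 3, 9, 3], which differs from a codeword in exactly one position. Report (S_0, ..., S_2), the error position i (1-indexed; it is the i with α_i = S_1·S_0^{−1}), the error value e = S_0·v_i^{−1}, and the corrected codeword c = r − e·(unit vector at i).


S = (8, 8, 8), error at position 3, error magnitude e = 7, c = [1, 10, 7, 9, 3].

Step 1: column multipliers v_i = (∏_{j≠i}(α_i − α_j))^{−1} mod 11.
  i = 1 (α = 2): (2−6)(2−1)(2−8)(2−9) = (−4)·1·(−6)·(−7) = −168 ≡ 8, so v_1 = 8^{−1} = 7 (mod 11).
  i = 2 (α = 6): (6−2)(6−1)(6−8)(6−9) = 4·5·(−2)·(−3) = 120 ≡ 10, so v_2 = 10^{−1} = 10 (mod 11).
  i = 3 (α = 1): (1−2)(1−6)(1−8)(1−9) = (−1)·(−5)·(−7)·(−8) = 280 ≡ 5, so v_3 = 5^{−1} = 9 (mod 11).
  i = 4 (α = 8): (8−2)(8−6)(8−1)(8−9) = 6·2·7·(−1) = −84 ≡ 4, so v_4 = 4^{−1} = 3 (mod 11).
  i = 5 (α = 9): (9−2)(9−6)(9−1)(9−8) = 7·3·8·1 = 168 ≡ 3, so v_5 = 3^{−1} = 4 (mod 11).
  v = [7, 10, 9, 3, 4].
Step 2: syndromes of r = [1, 10, 3, 9, 3] (all sums mod 11).
  S_0 = Σ v_i r_i = 7·1 + 10·10 + 9·3 + 3·9 + 4·3 = 173 ≡ 8.
  S_1 = Σ v_i α_i r_i = 7·2·1 + 10·6·10 + 9·1·3 + 3·8·9 + 4·9·3 = 965 ≡ 8.
  α_i^2 mod 11 = [4, 3, 1, 9, 4].
  S_2 = Σ v_i α_i^2 r_i = 7·4·1 + 10·3·10 + 9·1·3 + 3·9·9 + 4·4·3 = 646 ≡ 8.
  S = (8, 8, 8) ≠ 0, so r is not a codeword (an error is present).
Step 3: locate the error. For a single error e at position i, S_ℓ = v_i·e·α_i^ℓ, so α_err = S_1/S_0.
  S_0^{−1} = 8^{−1} = 7 (mod 11), so α_err = 8·7 = 56 ≡ 1 = α_3. Error position i = 3.
  Consistency check: S_2/S_1 = 8·7 = 56 ≡ 1 = α_err ✓ (single-error assumption holds).
Step 4: error magnitude e = S_0/v_3 = S_0·∏_{j≠3}(α_3 − α_j) = 8·5 = 40 ≡ 7 (mod 11).
Step 5: correct position 3: c_3 = r_3 − e = 3 − 7 ≡ 7 (mod 11). Hence c = [1, 10, 7, 9, 3].
  Check: interpolating c through the α_i gives m(x) = 2 + 5·x (degree < 2) with m(α_i) = c_i for every i, so c is indeed a codeword.


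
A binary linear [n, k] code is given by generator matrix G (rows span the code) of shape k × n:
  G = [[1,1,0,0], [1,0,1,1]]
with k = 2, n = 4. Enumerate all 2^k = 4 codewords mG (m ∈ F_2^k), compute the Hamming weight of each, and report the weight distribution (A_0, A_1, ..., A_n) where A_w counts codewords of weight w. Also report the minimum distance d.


Weight distribution: A_0 = 1, A_2 = 1, A_3 = 2. Minimum distance d = 2.

Enumerate all 2^2 = 4 messages m ∈ F_2^2.
For each, compute codeword c = mG in F_2^4, then tally its weight.
  m = 00 → c = 0000, weight = 0.
  m = 10 → c = 1100, weight = 2.
  m = 01 → c = 1011, weight = 3.
  m = 11 → c = 0111, weight = 3.
Tally weights:
  weight 0: 1 codewords.
  weight 2: 1 codewords.
  weight 3: 2 codewords.
Minimum distance d = smallest w > 0 with A_w > 0 = 2.
Sanity: Σ A_w = 4 = 2^2 = 4 ✓.


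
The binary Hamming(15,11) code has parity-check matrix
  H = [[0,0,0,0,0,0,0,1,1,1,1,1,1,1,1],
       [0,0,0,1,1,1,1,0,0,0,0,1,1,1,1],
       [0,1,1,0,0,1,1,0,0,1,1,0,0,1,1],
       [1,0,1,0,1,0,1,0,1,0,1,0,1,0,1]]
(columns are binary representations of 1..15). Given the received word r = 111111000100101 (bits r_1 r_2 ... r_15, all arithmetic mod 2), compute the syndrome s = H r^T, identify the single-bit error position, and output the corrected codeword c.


s = (1, 1, 1, 1)^T, error position = 15, corrected codeword c = 111111000100100

Compute s = H r^T mod 2 one row at a time:
  s_1 = 0 + 0 + 1 + 0 + 0 + 1 + 0 + 1 = 3 ≡ 1 (mod 2).
  s_2 = 1 + 1 + 1 + 0 + 0 + 1 + 0 + 1 = 5 ≡ 1 (mod 2).
  s_3 = 1 + 1 + 1 + 0 + 1 + 0 + 0 + 1 = 5 ≡ 1 (mod 2).
  s_4 = 1 + 1 + 1 + 0 + 0 + 0 + 1 + 1 = 5 ≡ 1 (mod 2).
s = (1, 1, 1, 1)^T — this equals column 15 of H (binary 1111), so error is at position 15.
Correct: flip bit 15 of r = 111111000100101 to get c = 111111000100100.


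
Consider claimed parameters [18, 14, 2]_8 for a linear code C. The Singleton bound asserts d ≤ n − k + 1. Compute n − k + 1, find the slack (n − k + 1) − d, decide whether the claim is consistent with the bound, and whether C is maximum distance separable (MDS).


Singleton RHS = n − k + 1 = 5, slack = 3, bound satisfied, not MDS.

Singleton bound: d ≤ n − k + 1.
Here n = 18, k = 14, so n − k + 1 = 5.
Given d = 2, check d ≤ 5: YES.
Slack = (n − k + 1) − d = 3.
The code is NOT MDS (slack = 3 > 0).
Description: the claimed parameters are [18, 14, 2]_8; such a code would be non-MDS.


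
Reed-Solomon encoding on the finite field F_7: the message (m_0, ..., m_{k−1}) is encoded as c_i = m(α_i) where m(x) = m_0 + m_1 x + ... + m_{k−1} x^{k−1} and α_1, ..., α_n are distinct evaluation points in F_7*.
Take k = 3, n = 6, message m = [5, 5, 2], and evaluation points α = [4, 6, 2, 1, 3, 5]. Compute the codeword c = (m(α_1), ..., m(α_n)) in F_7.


c = [1, 2, 2, 5, 3, 3]

Message polynomial: m(x) = 5 + 5·x + 2·x^2 (mod 7).
For each evaluation point α_i, compute m(α_i) mod 7:
  α_1 = 4: Horner steps 2 → 6 → 1, so m(4) = 1.
  α_2 = 6: Horner steps 2 → 3 → 2, so m(6) = 2.
  α_3 = 2: Horner steps 2 → 2 → 2, so m(2) = 2.
  α_4 = 1: Horner steps 2 → 0 → 5, so m(1) = 5.
  α_5 = 3: Horner steps 2 → 4 → 3, so m(3) = 3.
  α_6 = 5: Horner steps 2 → 1 → 3, so m(5) = 3.
Codeword c = [1, 2, 2, 5, 3, 3] ∈ F_7^6.


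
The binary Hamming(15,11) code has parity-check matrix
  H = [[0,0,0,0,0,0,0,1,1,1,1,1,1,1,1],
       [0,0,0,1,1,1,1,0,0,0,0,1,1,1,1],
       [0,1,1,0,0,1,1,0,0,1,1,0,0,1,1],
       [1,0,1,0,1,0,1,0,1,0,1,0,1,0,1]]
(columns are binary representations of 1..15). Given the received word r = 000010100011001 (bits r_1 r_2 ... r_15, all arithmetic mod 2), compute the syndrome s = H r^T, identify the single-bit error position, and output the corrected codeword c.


s = (1, 0, 1, 0)^T, error position = 10, corrected codeword c = 000010100111001

Compute s = H r^T mod 2 one row at a time:
  s_1 = 0 + 0 + 0 + 1 + 1 + 0 + 0 + 1 = 3 ≡ 1 (mod 2).
  s_2 = 0 + 1 + 0 + 1 + 1 + 0 + 0 + 1 = 4 ≡ 0 (mod 2).
  s_3 = 0 + 0 + 0 + 1 + 0 + 1 + 0 + 1 = 3 ≡ 1 (mod 2).
  s_4 = 0 + 0 + 1 + 1 + 0 + 1 + 0 + 1 = 4 ≡ 0 (mod 2).
s = (1, 0, 1, 0)^T — this equals column 10 of H (binary 1010), so error is at position 10.
Correct: flip bit 10 of r = 000010100011001 to get c = 000010100111001.


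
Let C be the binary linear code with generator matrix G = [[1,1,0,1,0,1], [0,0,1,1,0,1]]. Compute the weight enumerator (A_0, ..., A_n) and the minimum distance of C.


Weight distribution: A_0 = 1, A_3 = 2, A_4 = 1. Minimum distance d = 3.

Enumerate all 2^2 = 4 messages m ∈ F_2^2.
For each, compute codeword c = mG in F_2^6, then tally its weight.
  m = 00 → c = 000000, weight = 0.
  m = 10 → c = 110101, weight = 4.
  m = 01 → c = 001101, weight = 3.
  m = 11 → c = 111000, weight = 3.
Tally weights:
  weight 0: 1 codewords.
  weight 3: 2 codewords.
  weight 4: 1 codewords.
Minimum distance d = smallest w > 0 with A_w > 0 = 3.
Sanity: Σ A_w = 4 = 2^2 = 4 ✓.


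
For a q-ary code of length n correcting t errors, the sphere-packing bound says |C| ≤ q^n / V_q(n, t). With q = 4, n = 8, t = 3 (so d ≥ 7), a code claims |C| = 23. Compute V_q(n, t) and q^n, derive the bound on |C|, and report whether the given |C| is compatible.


V_q(n, t) = 1789, q^n = 65536, Hamming bound = 36, |C| = 23 ≤ bound (satisfied).

Step 1: Compute V_q(n, t) = Σ_{j=0}^3 C(n, j) (q−1)^j.
  j = 0: C(8,0)·(3)^0 = 1·1 = 1.
  j = 1: C(8,1)·(3)^1 = 8·3 = 24.
  j = 2: C(8,2)·(3)^2 = 28·9 = 252.
  j = 3: C(8,3)·(3)^3 = 56·27 = 1512.
  V_q(n, t) = 1 + 24 + 252 + 1512 = 1789.
Step 2: q^n = 4^8 = 65536.
Step 3: Hamming bound ⌊q^n / V_q(n,t)⌋ = ⌊65536/1789⌋ = 36.
Step 4: Compare |C| = 23 to 36: satisfied.
The claimed |C| lies below the Hamming bound.


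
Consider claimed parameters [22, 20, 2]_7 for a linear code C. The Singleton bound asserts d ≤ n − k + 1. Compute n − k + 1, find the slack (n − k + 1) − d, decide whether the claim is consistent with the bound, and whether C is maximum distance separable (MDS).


Singleton RHS = n − k + 1 = 3, slack = 1, bound satisfied, not MDS.

Singleton bound: d ≤ n − k + 1.
Here n = 22, k = 20, so n − k + 1 = 3.
Given d = 2, check d ≤ 3: YES.
Slack = (n − k + 1) − d = 1.
The code is NOT MDS (slack = 1 > 0).
Description: the claimed parameters are [22, 20, 2]_7; such a code would be non-MDS.


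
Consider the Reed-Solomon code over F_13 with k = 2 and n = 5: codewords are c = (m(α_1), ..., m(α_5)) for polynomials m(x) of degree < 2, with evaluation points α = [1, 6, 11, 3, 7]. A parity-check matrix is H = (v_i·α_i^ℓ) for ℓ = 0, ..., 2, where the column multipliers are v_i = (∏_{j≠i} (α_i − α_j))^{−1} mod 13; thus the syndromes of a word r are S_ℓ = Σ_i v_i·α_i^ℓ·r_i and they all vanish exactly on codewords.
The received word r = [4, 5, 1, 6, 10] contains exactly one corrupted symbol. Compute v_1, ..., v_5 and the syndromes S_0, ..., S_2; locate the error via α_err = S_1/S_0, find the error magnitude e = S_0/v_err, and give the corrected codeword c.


S = (10, 8, 9), error at position 2, error magnitude e = 9, c = [4, 9, 1, 6, 10].

Step 1: column multipliers v_i = (∏_{j≠i}(α_i − α_j))^{−1} mod 13.
  i = 1 (α = 1): (1−6)(1−11)(1−3)(1−7) = (−5)·(−10)·(−2)·(−6) = 600 ≡ 2, so v_1 = 2^{−1} = 7 (mod 13).
  i = 2 (α = 6): (6−1)(6−11)(6−3)(6−7) = 5·(−5)·3·(−1) = 75 ≡ 10, so v_2 = 10^{−1} = 4 (mod 13).
  i = 3 (α = 11): (11−1)(11−6)(11−3)(11−7) = 10·5·8·4 = 1600 ≡ 1, so v_3 = 1^{−1} = 1 (mod 13).
  i = 4 (α = 3): (3−1)(3−6)(3−11)(3−7) = 2·(−3)·(−8)·(−4) = −192 ≡ 3, so v_4 = 3^{−1} = 9 (mod 13).
  i = 5 (α = 7): (7−1)(7−6)(7−11)(7−3) = 6·1·(−4)·4 = −96 ≡ 8, so v_5 = 8^{−1} = 5 (mod 13).
  v = [7, 4, 1, 9, 5].
Step 2: syndromes of r = [4, 5, 1, 6, 10] (all sums mod 13).
  S_0 = Σ v_i r_i = 7·4 + 4·5 + 1·1 + 9·6 + 5·10 = 153 ≡ 10.
  S_1 = Σ v_i α_i r_i = 7·1·4 + 4·6·5 + 1·11·1 + 9·3·6 + 5·7·10 = 671 ≡ 8.
  α_i^2 mod 13 = [1, 10, 4, 9, 10].
  S_2 = Σ v_i α_i^2 r_i = 7·1·4 + 4·10·5 + 1·4·1 + 9·9·6 + 5·10·10 = 1218 ≡ 9.
  S = (10, 8, 9) ≠ 0, so r is not a codeword (an error is present).
Step 3: locate the error. For a single error e at position i, S_ℓ = v_i·e·α_i^ℓ, so α_err = S_1/S_0.
  S_0^{−1} = 10^{−1} = 4 (mod 13), so α_err = 8·4 = 32 ≡ 6 = α_2. Error position i = 2.
  Consistency check: S_2/S_1 = 9·5 = 45 ≡ 6 = α_err ✓ (single-error assumption holds).
Step 4: error magnitude e = S_0/v_2 = S_0·∏_{j≠2}(α_2 − α_j) = 10·10 = 100 ≡ 9 (mod 13).
Step 5: correct position 2: c_2 = r_2 − e = 5 − 9 ≡ 9 (mod 13). Hence c = [4, 9, 1, 6, 10].
  Check: interpolating c through the α_i gives m(x) = 3 + 1·x (degree < 2) with m(α_i) = c_i for every i, so c is indeed a codeword.


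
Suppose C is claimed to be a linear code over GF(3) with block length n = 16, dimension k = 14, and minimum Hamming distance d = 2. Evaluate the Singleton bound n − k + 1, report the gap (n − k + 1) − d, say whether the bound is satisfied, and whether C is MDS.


Singleton RHS = n − k + 1 = 3, slack = 1, bound satisfied, not MDS.

Singleton bound: d ≤ n − k + 1.
Here n = 16, k = 14, so n − k + 1 = 3.
Given d = 2, check d ≤ 3: YES.
Slack = (n − k + 1) − d = 1.
The code is NOT MDS (slack = 1 > 0).
Description: the claimed parameters are [16, 14, 2]_3; such a code would be non-MDS.


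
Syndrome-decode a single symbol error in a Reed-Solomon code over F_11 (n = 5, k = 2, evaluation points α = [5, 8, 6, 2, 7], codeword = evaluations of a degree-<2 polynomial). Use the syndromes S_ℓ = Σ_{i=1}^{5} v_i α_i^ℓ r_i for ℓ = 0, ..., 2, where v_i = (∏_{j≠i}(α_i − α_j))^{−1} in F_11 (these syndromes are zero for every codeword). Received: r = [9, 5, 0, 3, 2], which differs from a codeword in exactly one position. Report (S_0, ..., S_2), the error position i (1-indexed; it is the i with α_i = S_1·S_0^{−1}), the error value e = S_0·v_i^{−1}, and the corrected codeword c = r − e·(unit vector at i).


S = (4, 10, 3), error at position 2, error magnitude e = 1, c = [9, 4, 0, 3, 2].

Step 1: column multipliers v_i = (∏_{j≠i}(α_i − α_j))^{−1} mod 11.
  i = 1 (α = 5): (5−8)(5−6)(5−2)(5−7) = (−3)·(−1)·3·(−2) = −18 ≡ 4, so v_1 = 4^{−1} = 3 (mod 11).
  i = 2 (α = 8): (8−5)(8−6)(8−2)(8−7) = 3·2·6·1 = 36 ≡ 3, so v_2 = 3^{−1} = 4 (mod 11).
  i = 3 (α = 6): (6−5)(6−8)(6−2)(6−7) = 1·(−2)·4·(−1) = 8 ≡ 8, so v_3 = 8^{−1} = 7 (mod 11).
  i = 4 (α = 2): (2−5)(2−8)(2−6)(2−7) = (−3)·(−6)·(−4)·(−5) = 360 ≡ 8, so v_4 = 8^{−1} = 7 (mod 11).
  i = 5 (α = 7): (7−5)(7−8)(7−6)(7−2) = 2·(−1)·1·5 = −10 ≡ 1, so v_5 = 1^{−1} = 1 (mod 11).
  v = [3, 4, 7, 7, 1].
Step 2: syndromes of r = [9, 5, 0, 3, 2] (all sums mod 11).
  S_0 = Σ v_i r_i = 3·9 + 4·5 + 7·0 + 7·3 + 1·2 = 70 ≡ 4.
  S_1 = Σ v_i α_i r_i = 3·5·9 + 4·8·5 + 7·6·0 + 7·2·3 + 1·7·2 = 351 ≡ 10.
  α_i^2 mod 11 = [3, 9, 3, 4, 5].
  S_2 = Σ v_i α_i^2 r_i = 3·3·9 + 4·9·5 + 7·3·0 + 7·4·3 + 1·5·2 = 355 ≡ 3.
  S = (4, 10, 3) ≠ 0, so r is not a codeword (an error is present).
Step 3: locate the error. For a single error e at position i, S_ℓ = v_i·e·α_i^ℓ, so α_err = S_1/S_0.
  S_0^{−1} = 4^{−1} = 3 (mod 11), so α_err = 10·3 = 30 ≡ 8 = α_2. Error position i = 2.
  Consistency check: S_2/S_1 = 3·10 = 30 ≡ 8 = α_err ✓ (single-error assumption holds).
Step 4: error magnitude e = S_0/v_2 = S_0·∏_{j≠2}(α_2 − α_j) = 4·3 = 12 ≡ 1 (mod 11).
Step 5: correct position 2: c_2 = r_2 − e = 5 − 1 ≡ 4 (mod 11). Hence c = [9, 4, 0, 3, 2].
  Check: interpolating c through the α_i gives m(x) = 10 + 2·x (degree < 2) with m(α_i) = c_i for every i, so c is indeed a codeword.


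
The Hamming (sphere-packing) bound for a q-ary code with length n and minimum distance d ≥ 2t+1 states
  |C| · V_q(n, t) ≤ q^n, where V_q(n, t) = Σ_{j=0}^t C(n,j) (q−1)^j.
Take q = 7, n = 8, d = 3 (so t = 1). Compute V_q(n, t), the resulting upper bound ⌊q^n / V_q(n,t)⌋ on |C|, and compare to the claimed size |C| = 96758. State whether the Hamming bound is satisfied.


V_q(n, t) = 49, q^n = 5764801, Hamming bound = 117649, |C| = 96758 ≤ bound (satisfied).

Step 1: Compute V_q(n, t) = Σ_{j=0}^1 C(n, j) (q−1)^j.
  j = 0: C(8,0)·(6)^0 = 1·1 = 1.
  j = 1: C(8,1)·(6)^1 = 8·6 = 48.
  V_q(n, t) = 1 + 48 = 49.
Step 2: q^n = 7^8 = 5764801.
Step 3: Hamming bound ⌊q^n / V_q(n,t)⌋ = ⌊5764801/49⌋ = 117649.
Step 4: Compare |C| = 96758 to 117649: satisfied.
The claimed |C| lies below the Hamming bound.


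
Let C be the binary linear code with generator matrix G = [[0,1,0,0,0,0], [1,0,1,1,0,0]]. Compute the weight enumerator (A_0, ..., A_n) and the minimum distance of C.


Weight distribution: A_0 = 1, A_1 = 1, A_3 = 1, A_4 = 1. Minimum distance d = 1.

Enumerate all 2^2 = 4 messages m ∈ F_2^2.
For each, compute codeword c = mG in F_2^6, then tally its weight.
  m = 00 → c = 000000, weight = 0.
  m = 10 → c = 010000, weight = 1.
  m = 01 → c = 101100, weight = 3.
  m = 11 → c = 111100, weight = 4.
Tally weights:
  weight 0: 1 codewords.
  weight 1: 1 codewords.
  weight 3: 1 codewords.
  weight 4: 1 codewords.
Minimum distance d = smallest w > 0 with A_w > 0 = 1.
Sanity: Σ A_w = 4 = 2^2 = 4 ✓.


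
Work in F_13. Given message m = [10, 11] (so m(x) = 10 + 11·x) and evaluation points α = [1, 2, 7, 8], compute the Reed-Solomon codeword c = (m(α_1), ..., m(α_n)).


c = [8, 6, 9, 7]

Message polynomial: m(x) = 10 + 11·x (mod 13).
For each evaluation point α_i, compute m(α_i) mod 13:
  α_1 = 1: Horner steps 11 → 8, so m(1) = 8.
  α_2 = 2: Horner steps 11 → 6, so m(2) = 6.
  α_3 = 7: Horner steps 11 → 9, so m(7) = 9.
  α_4 = 8: Horner steps 11 → 7, so m(8) = 7.
Codeword c = [8, 6, 9, 7] ∈ F_13^4.


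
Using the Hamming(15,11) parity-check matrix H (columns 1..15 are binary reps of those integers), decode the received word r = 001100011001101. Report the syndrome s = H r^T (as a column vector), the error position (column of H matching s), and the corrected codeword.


s = (1, 0, 0, 0)^T, error position = 8, corrected codeword c = 001100001001101

Compute s = H r^T mod 2 one row at a time:
  s_1 = 1 + 1 + 0 + 0 + 1 + 1 + 0 + 1 = 5 ≡ 1 (mod 2).
  s_2 = 1 + 0 + 0 + 0 + 1 + 1 + 0 + 1 = 4 ≡ 0 (mod 2).
  s_3 = 0 + 1 + 0 + 0 + 0 + 0 + 0 + 1 = 2 ≡ 0 (mod 2).
  s_4 = 0 + 1 + 0 + 0 + 1 + 0 + 1 + 1 = 4 ≡ 0 (mod 2).
s = (1, 0, 0, 0)^T — this equals column 8 of H (binary 1000), so error is at position 8.
Correct: flip bit 8 of r = 001100011001101 to get c = 001100001001101.


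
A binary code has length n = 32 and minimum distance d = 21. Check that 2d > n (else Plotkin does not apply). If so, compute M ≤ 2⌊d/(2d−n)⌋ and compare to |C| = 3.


Plotkin bound M ≤ 4; given |C| = 3 ≤ bound (satisfied).

Check applicability: 2d = 42, n = 32.
2d − n = 10 > 0, so Plotkin applies.
Compute d/(2d−n) = 21/10 ≈ 2.1000.
⌊d/(2d−n)⌋ = 2.
Plotkin bound: M ≤ 2·2 = 4.
Given |C| = 3, check: satisfied.
This |C| is below the Plotkin bound.


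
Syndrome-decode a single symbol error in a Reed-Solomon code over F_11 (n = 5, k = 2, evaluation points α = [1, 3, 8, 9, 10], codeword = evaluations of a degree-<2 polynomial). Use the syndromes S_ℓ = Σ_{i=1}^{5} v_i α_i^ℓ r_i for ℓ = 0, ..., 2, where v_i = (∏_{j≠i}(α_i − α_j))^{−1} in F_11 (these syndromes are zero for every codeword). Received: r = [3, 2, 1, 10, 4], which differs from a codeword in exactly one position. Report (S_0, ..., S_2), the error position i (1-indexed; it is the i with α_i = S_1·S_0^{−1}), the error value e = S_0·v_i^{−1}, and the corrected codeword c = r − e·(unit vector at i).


S = (10, 3, 2), error at position 3, error magnitude e = 7, c = [3, 2, 5, 10, 4].

Step 1: column multipliers v_i = (∏_{j≠i}(α_i − α_j))^{−1} mod 11.
  i = 1 (α = 1): (1−3)(1−8)(1−9)(1−10) = (−2)·(−7)·(−8)·(−9) = 1008 ≡ 7, so v_1 = 7^{−1} = 8 (mod 11).
  i = 2 (α = 3): (3−1)(3−8)(3−9)(3−10) = 2·(−5)·(−6)·(−7) = −420 ≡ 9, so v_2 = 9^{−1} = 5 (mod 11).
  i = 3 (α = 8): (8−1)(8−3)(8−9)(8−10) = 7·5·(−1)·(−2) = 70 ≡ 4, so v_3 = 4^{−1} = 3 (mod 11).
  i = 4 (α = 9): (9−1)(9−3)(9−8)(9−10) = 8·6·1·(−1) = −48 ≡ 7, so v_4 = 7^{−1} = 8 (mod 11).
  i = 5 (α = 10): (10−1)(10−3)(10−8)(10−9) = 9·7·2·1 = 126 ≡ 5, so v_5 = 5^{−1} = 9 (mod 11).
  v = [8, 5, 3, 8, 9].
Step 2: syndromes of r = [3, 2, 1, 10, 4] (all sums mod 11).
  S_0 = Σ v_i r_i = 8·3 + 5·2 + 3·1 + 8·10 + 9·4 = 153 ≡ 10.
  S_1 = Σ v_i α_i r_i = 8·1·3 + 5·3·2 + 3·8·1 + 8·9·10 + 9·10·4 = 1158 ≡ 3.
  α_i^2 mod 11 = [1, 9, 9, 4, 1].
  S_2 = Σ v_i α_i^2 r_i = 8·1·3 + 5·9·2 + 3·9·1 + 8·4·10 + 9·1·4 = 497 ≡ 2.
  S = (10, 3, 2) ≠ 0, so r is not a codeword (an error is present).
Step 3: locate the error. For a single error e at position i, S_ℓ = v_i·e·α_i^ℓ, so α_err = S_1/S_0.
  S_0^{−1} = 10^{−1} = 10 (mod 11), so α_err = 3·10 = 30 ≡ 8 = α_3. Error position i = 3.
  Consistency check: S_2/S_1 = 2·4 = 8 ≡ 8 = α_err ✓ (single-error assumption holds).
Step 4: error magnitude e = S_0/v_3 = S_0·∏_{j≠3}(α_3 − α_j) = 10·4 = 40 ≡ 7 (mod 11).
Step 5: correct position 3: c_3 = r_3 − e = 1 − 7 ≡ 5 (mod 11). Hence c = [3, 2, 5, 10, 4].
  Check: interpolating c through the α_i gives m(x) = 9 + 5·x (degree < 2) with m(α_i) = c_i for every i, so c is indeed a codeword.


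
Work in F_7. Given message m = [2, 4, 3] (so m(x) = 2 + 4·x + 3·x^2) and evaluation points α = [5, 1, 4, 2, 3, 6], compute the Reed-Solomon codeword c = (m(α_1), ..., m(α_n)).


c = [6, 2, 3, 1, 6, 1]

Message polynomial: m(x) = 2 + 4·x + 3·x^2 (mod 7).
For each evaluation point α_i, compute m(α_i) mod 7:
  α_1 = 5: Horner steps 3 → 5 → 6, so m(5) = 6.
  α_2 = 1: Horner steps 3 → 0 → 2, so m(1) = 2.
  α_3 = 4: Horner steps 3 → 2 → 3, so m(4) = 3.
  α_4 = 2: Horner steps 3 → 3 → 1, so m(2) = 1.
  α_5 = 3: Horner steps 3 → 6 → 6, so m(3) = 6.
  α_6 = 6: Horner steps 3 → 1 → 1, so m(6) = 1.
Codeword c = [6, 2, 3, 1, 6, 1] ∈ F_7^6.


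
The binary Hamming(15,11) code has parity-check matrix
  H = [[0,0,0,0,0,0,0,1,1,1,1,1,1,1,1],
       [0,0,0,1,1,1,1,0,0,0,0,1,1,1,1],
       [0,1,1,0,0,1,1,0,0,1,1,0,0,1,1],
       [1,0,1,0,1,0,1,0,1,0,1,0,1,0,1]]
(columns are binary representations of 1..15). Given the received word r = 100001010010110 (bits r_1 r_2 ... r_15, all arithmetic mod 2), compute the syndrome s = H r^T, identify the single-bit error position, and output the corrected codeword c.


s = (0, 1, 1, 1)^T, error position = 7, corrected codeword c = 100001110010110

Compute s = H r^T mod 2 one row at a time:
  s_1 = 1 + 0 + 0 + 1 + 0 + 1 + 1 + 0 = 4 ≡ 0 (mod 2).
  s_2 = 0 + 0 + 1 + 0 + 0 + 1 + 1 + 0 = 3 ≡ 1 (mod 2).
  s_3 = 0 + 0 + 1 + 0 + 0 + 1 + 1 + 0 = 3 ≡ 1 (mod 2).
  s_4 = 1 + 0 + 0 + 0 + 0 + 1 + 1 + 0 = 3 ≡ 1 (mod 2).
s = (0, 1, 1, 1)^T — this equals column 7 of H (binary 0111), so error is at position 7.
Correct: flip bit 7 of r = 100001010010110 to get c = 100001110010110.


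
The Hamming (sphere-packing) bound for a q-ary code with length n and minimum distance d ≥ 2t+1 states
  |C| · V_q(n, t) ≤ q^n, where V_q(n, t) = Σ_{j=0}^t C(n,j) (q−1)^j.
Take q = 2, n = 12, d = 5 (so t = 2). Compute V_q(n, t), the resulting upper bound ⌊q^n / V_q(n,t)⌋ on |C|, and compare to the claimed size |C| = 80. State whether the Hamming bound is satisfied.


V_q(n, t) = 79, q^n = 4096, Hamming bound = 51, |C| = 80 > bound (violated).

Step 1: Compute V_q(n, t) = Σ_{j=0}^2 C(n, j) (q−1)^j.
  j = 0: C(12,0)·(1)^0 = 1·1 = 1.
  j = 1: C(12,1)·(1)^1 = 12·1 = 12.
  j = 2: C(12,2)·(1)^2 = 66·1 = 66.
  V_q(n, t) = 1 + 12 + 66 = 79.
Step 2: q^n = 2^12 = 4096.
Step 3: Hamming bound ⌊q^n / V_q(n,t)⌋ = ⌊4096/79⌋ = 51.
Step 4: Compare |C| = 80 to 51: violated.
The claimed |C| lies above the Hamming bound, so no 2-ary code of length 12 with d ≥ 5 can have 80 codewords.


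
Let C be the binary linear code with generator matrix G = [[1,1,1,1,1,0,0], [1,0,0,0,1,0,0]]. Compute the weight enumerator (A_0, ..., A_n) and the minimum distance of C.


Weight distribution: A_0 = 1, A_2 = 1, A_3 = 1, A_5 = 1. Minimum distance d = 2.

Enumerate all 2^2 = 4 messages m ∈ F_2^2.
For each, compute codeword c = mG in F_2^7, then tally its weight.
  m = 00 → c = 0000000, weight = 0.
  m = 10 → c = 1111100, weight = 5.
  m = 01 → c = 1000100, weight = 2.
  m = 11 → c = 0111000, weight = 3.
Tally weights:
  weight 0: 1 codewords.
  weight 2: 1 codewords.
  weight 3: 1 codewords.
  weight 5: 1 codewords.
Minimum distance d = smallest w > 0 with A_w > 0 = 2.
Sanity: Σ A_w = 4 = 2^2 = 4 ✓.


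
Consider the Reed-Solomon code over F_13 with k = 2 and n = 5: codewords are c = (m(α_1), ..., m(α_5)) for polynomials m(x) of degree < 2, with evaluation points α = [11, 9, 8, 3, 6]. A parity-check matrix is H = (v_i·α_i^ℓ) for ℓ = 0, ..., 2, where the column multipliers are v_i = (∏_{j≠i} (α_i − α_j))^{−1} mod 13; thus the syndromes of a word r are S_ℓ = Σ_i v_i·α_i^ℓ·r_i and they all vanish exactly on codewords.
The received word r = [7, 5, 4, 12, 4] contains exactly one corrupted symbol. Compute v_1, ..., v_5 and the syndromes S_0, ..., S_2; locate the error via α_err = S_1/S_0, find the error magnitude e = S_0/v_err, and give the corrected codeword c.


S = (2, 12, 7), error at position 5, error magnitude e = 2, c = [7, 5, 4, 12, 2].

Step 1: column multipliers v_i = (∏_{j≠i}(α_i − α_j))^{−1} mod 13.
  i = 1 (α = 11): (11−9)(11−8)(11−3)(11−6) = 2·3·8·5 = 240 ≡ 6, so v_1 = 6^{−1} = 11 (mod 13).
  i = 2 (α = 9): (9−11)(9−8)(9−3)(9−6) = (−2)·1·6·3 = −36 ≡ 3, so v_2 = 3^{−1} = 9 (mod 13).
  i = 3 (α = 8): (8−11)(8−9)(8−3)(8−6) = (−3)·(−1)·5·2 = 30 ≡ 4, so v_3 = 4^{−1} = 10 (mod 13).
  i = 4 (α = 3): (3−11)(3−9)(3−8)(3−6) = (−8)·(−6)·(−5)·(−3) = 720 ≡ 5, so v_4 = 5^{−1} = 8 (mod 13).
  i = 5 (α = 6): (6−11)(6−9)(6−8)(6−3) = (−5)·(−3)·(−2)·3 = −90 ≡ 1, so v_5 = 1^{−1} = 1 (mod 13).
  v = [11, 9, 10, 8, 1].
Step 2: syndromes of r = [7, 5, 4, 12, 4] (all sums mod 13).
  S_0 = Σ v_i r_i = 11·7 + 9·5 + 10·4 + 8·12 + 1·4 = 262 ≡ 2.
  S_1 = Σ v_i α_i r_i = 11·11·7 + 9·9·5 + 10·8·4 + 8·3·12 + 1·6·4 = 1884 ≡ 12.
  α_i^2 mod 13 = [4, 3, 12, 9, 10].
  S_2 = Σ v_i α_i^2 r_i = 11·4·7 + 9·3·5 + 10·12·4 + 8·9·12 + 1·10·4 = 1827 ≡ 7.
  S = (2, 12, 7) ≠ 0, so r is not a codeword (an error is present).
Step 3: locate the error. For a single error e at position i, S_ℓ = v_i·e·α_i^ℓ, so α_err = S_1/S_0.
  S_0^{−1} = 2^{−1} = 7 (mod 13), so α_err = 12·7 = 84 ≡ 6 = α_5. Error position i = 5.
  Consistency check: S_2/S_1 = 7·12 = 84 ≡ 6 = α_err ✓ (single-error assumption holds).
Step 4: error magnitude e = S_0/v_5 = S_0·∏_{j≠5}(α_5 − α_j) = 2·1 = 2 ≡ 2 (mod 13).
Step 5: correct position 5: c_5 = r_5 − e = 4 − 2 ≡ 2 (mod 13). Hence c = [7, 5, 4, 12, 2].
  Check: interpolating c through the α_i gives m(x) = 9 + 1·x (degree < 2) with m(α_i) = c_i for every i, so c is indeed a codeword.


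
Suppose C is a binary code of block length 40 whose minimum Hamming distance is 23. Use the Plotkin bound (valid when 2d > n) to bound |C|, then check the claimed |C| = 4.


Plotkin bound M ≤ 6; given |C| = 4 ≤ bound (satisfied).

Check applicability: 2d = 46, n = 40.
2d − n = 6 > 0, so Plotkin applies.
Compute d/(2d−n) = 23/6 ≈ 3.8333.
⌊d/(2d−n)⌋ = 3.
Plotkin bound: M ≤ 2·3 = 6.
Given |C| = 4, check: satisfied.
This |C| is below the Plotkin bound.


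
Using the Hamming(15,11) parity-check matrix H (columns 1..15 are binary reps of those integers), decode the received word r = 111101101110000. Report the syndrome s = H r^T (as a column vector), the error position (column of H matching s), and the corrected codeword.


s = (1, 1, 0, 1)^T, error position = 13, corrected codeword c = 111101101110100

Compute s = H r^T mod 2 one row at a time:
  s_1 = 0 + 1 + 1 + 1 + 0 + 0 + 0 + 0 = 3 ≡ 1 (mod 2).
  s_2 = 1 + 0 + 1 + 1 + 0 + 0 + 0 + 0 = 3 ≡ 1 (mod 2).
  s_3 = 1 + 1 + 1 + 1 + 1 + 1 + 0 + 0 = 6 ≡ 0 (mod 2).
  s_4 = 1 + 1 + 0 + 1 + 1 + 1 + 0 + 0 = 5 ≡ 1 (mod 2).
s = (1, 1, 0, 1)^T — this equals column 13 of H (binary 1101), so error is at position 13.
Correct: flip bit 13 of r = 111101101110000 to get c = 111101101110100.


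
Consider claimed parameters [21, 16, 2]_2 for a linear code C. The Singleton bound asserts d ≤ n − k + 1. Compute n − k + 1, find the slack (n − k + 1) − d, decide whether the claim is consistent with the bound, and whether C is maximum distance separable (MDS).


Singleton RHS = n − k + 1 = 6, slack = 4, bound satisfied, not MDS.

Singleton bound: d ≤ n − k + 1.
Here n = 21, k = 16, so n − k + 1 = 6.
Given d = 2, check d ≤ 6: YES.
Slack = (n − k + 1) − d = 4.
The code is NOT MDS (slack = 4 > 0).
Description: the claimed parameters are [21, 16, 2]_2; such a code would be non-MDS.


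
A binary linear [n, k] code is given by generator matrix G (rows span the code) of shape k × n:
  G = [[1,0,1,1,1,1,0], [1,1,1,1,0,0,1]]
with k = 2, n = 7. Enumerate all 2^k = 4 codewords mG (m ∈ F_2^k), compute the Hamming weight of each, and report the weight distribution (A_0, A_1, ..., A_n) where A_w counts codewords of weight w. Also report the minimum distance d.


Weight distribution: A_0 = 1, A_4 = 1, A_5 = 2. Minimum distance d = 4.

Enumerate all 2^2 = 4 messages m ∈ F_2^2.
For each, compute codeword c = mG in F_2^7, then tally its weight.
  m = 00 → c = 0000000, weight = 0.
  m = 10 → c = 1011110, weight = 5.
  m = 01 → c = 1111001, weight = 5.
  m = 11 → c = 0100111, weight = 4.
Tally weights:
  weight 0: 1 codewords.
  weight 4: 1 codewords.
  weight 5: 2 codewords.
Minimum distance d = smallest w > 0 with A_w > 0 = 4.
Sanity: Σ A_w = 4 = 2^2 = 4 ✓.
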